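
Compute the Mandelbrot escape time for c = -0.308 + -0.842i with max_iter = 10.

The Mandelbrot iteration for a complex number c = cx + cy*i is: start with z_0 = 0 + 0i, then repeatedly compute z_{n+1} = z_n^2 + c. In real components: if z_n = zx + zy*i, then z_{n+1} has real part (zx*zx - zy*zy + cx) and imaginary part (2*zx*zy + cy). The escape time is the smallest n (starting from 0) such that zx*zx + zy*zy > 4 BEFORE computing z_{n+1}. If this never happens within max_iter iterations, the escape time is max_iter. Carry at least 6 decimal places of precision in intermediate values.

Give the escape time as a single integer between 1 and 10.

Answer: 9

Derivation:
z_0 = 0 + 0i, c = -0.3080 + -0.8420i
Iter 1: z = -0.3080 + -0.8420i, |z|^2 = 0.8038
Iter 2: z = -0.9221 + -0.3233i, |z|^2 = 0.9548
Iter 3: z = 0.4377 + -0.2457i, |z|^2 = 0.2520
Iter 4: z = -0.1768 + -1.0571i, |z|^2 = 1.1487
Iter 5: z = -1.3942 + -0.4683i, |z|^2 = 2.1632
Iter 6: z = 1.4166 + 0.4637i, |z|^2 = 2.2220
Iter 7: z = 1.4838 + 0.4719i, |z|^2 = 2.4245
Iter 8: z = 1.6710 + 0.5585i, |z|^2 = 3.1043
Iter 9: z = 2.1724 + 1.0246i, |z|^2 = 5.7694
Escaped at iteration 9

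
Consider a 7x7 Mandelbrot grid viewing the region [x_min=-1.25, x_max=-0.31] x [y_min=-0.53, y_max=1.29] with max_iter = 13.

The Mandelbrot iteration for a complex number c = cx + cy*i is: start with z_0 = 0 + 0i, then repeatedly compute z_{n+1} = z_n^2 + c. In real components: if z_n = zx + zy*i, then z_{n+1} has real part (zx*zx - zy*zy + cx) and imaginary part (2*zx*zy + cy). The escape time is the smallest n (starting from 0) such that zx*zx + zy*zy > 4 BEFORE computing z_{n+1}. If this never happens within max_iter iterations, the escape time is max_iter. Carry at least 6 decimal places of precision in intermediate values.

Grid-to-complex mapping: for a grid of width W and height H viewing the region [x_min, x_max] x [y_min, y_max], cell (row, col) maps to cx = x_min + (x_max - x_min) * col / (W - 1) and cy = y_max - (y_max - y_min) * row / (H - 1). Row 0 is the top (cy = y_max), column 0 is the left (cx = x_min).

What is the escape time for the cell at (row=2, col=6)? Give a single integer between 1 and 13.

z_0 = 0 + 0i, c = -0.3100 + 0.6833i
Iter 1: z = -0.3100 + 0.6833i, |z|^2 = 0.5630
Iter 2: z = -0.6808 + 0.2597i, |z|^2 = 0.5310
Iter 3: z = 0.0861 + 0.3297i, |z|^2 = 0.1162
Iter 4: z = -0.4113 + 0.7401i, |z|^2 = 0.7170
Iter 5: z = -0.6886 + 0.0745i, |z|^2 = 0.4797
Iter 6: z = 0.1586 + 0.5808i, |z|^2 = 0.3625
Iter 7: z = -0.6221 + 0.8676i, |z|^2 = 1.1398
Iter 8: z = -0.6757 + -0.3962i, |z|^2 = 0.6135
Iter 9: z = -0.0104 + 1.2187i, |z|^2 = 1.4853
Iter 10: z = -1.7951 + 0.6580i, |z|^2 = 3.6555
Iter 11: z = 2.4795 + -1.6792i, |z|^2 = 8.9674
Escaped at iteration 11

Answer: 11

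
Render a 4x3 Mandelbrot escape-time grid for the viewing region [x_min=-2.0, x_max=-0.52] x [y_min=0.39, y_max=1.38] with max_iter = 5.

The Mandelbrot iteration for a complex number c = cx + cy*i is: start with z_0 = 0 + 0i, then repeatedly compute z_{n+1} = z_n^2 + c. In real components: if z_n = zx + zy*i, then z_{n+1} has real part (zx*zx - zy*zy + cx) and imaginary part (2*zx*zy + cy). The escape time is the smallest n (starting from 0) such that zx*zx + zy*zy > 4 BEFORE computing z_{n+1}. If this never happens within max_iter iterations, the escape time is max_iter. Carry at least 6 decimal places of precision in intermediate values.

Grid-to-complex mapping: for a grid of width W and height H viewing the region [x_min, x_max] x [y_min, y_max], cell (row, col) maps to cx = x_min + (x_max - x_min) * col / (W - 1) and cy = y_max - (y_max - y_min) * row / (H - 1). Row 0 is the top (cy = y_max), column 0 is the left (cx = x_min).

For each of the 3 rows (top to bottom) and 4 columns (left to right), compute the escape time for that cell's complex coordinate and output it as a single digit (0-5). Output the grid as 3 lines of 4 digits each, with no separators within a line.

(row=0, col=0): c = -2.0000 + 1.3800i → escape time 1
(row=0, col=1): c = -1.5067 + 1.3800i → escape time 1
(row=0, col=2): c = -1.0133 + 1.3800i → escape time 2
(row=0, col=3): c = -0.5200 + 1.3800i → escape time 2
(row=1, col=0): c = -2.0000 + 0.8850i → escape time 1
(row=1, col=1): c = -1.5067 + 0.8850i → escape time 3
(row=1, col=2): c = -1.0133 + 0.8850i → escape time 3
(row=1, col=3): c = -0.5200 + 0.8850i → escape time 4
(row=2, col=0): c = -2.0000 + 0.3900i → escape time 1
(row=2, col=1): c = -1.5067 + 0.3900i → escape time 4
(row=2, col=2): c = -1.0133 + 0.3900i → escape time 5
(row=2, col=3): c = -0.5200 + 0.3900i → escape time 5

Answer: 1122
1334
1455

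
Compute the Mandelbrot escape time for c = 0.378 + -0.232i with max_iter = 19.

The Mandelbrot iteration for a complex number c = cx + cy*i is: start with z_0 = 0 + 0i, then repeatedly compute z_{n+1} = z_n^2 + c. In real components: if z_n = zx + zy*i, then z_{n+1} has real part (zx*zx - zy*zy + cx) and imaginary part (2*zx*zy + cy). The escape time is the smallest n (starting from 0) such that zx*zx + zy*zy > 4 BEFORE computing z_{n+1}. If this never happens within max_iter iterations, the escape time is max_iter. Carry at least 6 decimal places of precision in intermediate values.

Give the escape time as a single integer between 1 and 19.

z_0 = 0 + 0i, c = 0.3780 + -0.2320i
Iter 1: z = 0.3780 + -0.2320i, |z|^2 = 0.1967
Iter 2: z = 0.4671 + -0.4074i, |z|^2 = 0.3841
Iter 3: z = 0.4302 + -0.6126i, |z|^2 = 0.5603
Iter 4: z = 0.1878 + -0.7590i, |z|^2 = 0.6114
Iter 5: z = -0.1628 + -0.5171i, |z|^2 = 0.2939
Iter 6: z = 0.1371 + -0.0636i, |z|^2 = 0.0228
Iter 7: z = 0.3927 + -0.2494i, |z|^2 = 0.2165
Iter 8: z = 0.4700 + -0.4279i, |z|^2 = 0.4041
Iter 9: z = 0.4158 + -0.6343i, |z|^2 = 0.5752
Iter 10: z = 0.1486 + -0.7595i, |z|^2 = 0.5989
Iter 11: z = -0.1767 + -0.4577i, |z|^2 = 0.2407
Iter 12: z = 0.1998 + -0.0702i, |z|^2 = 0.0448
Iter 13: z = 0.4130 + -0.2601i, |z|^2 = 0.2382
Iter 14: z = 0.4809 + -0.4468i, |z|^2 = 0.4309
Iter 15: z = 0.4097 + -0.6617i, |z|^2 = 0.6057
Iter 16: z = 0.1079 + -0.7742i, |z|^2 = 0.6110
Iter 17: z = -0.2097 + -0.3991i, |z|^2 = 0.2032
Iter 18: z = 0.2627 + -0.0646i, |z|^2 = 0.0732

Answer: 19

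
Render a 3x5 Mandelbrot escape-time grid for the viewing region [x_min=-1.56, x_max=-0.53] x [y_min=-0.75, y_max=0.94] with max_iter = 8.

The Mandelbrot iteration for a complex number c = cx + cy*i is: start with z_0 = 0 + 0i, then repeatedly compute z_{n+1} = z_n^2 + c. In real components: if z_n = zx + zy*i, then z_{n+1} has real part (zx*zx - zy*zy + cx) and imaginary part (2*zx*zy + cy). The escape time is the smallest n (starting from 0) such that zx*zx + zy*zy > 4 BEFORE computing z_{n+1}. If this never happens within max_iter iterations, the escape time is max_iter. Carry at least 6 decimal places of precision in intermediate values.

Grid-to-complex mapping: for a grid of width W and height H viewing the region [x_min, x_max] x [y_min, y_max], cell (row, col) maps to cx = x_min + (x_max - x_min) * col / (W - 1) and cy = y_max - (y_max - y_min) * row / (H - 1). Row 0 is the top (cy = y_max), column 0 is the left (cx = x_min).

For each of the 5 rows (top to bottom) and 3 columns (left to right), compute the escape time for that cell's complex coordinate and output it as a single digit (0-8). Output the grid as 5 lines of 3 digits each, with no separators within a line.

(row=0, col=0): c = -1.5600 + 0.9400i → escape time 3
(row=0, col=1): c = -1.0450 + 0.9400i → escape time 3
(row=0, col=2): c = -0.5300 + 0.9400i → escape time 4
(row=1, col=0): c = -1.5600 + 0.5175i → escape time 3
(row=1, col=1): c = -1.0450 + 0.5175i → escape time 5
(row=1, col=2): c = -0.5300 + 0.5175i → escape time 8
(row=2, col=0): c = -1.5600 + 0.0950i → escape time 6
(row=2, col=1): c = -1.0450 + 0.0950i → escape time 8
(row=2, col=2): c = -0.5300 + 0.0950i → escape time 8
(row=3, col=0): c = -1.5600 + -0.3275i → escape time 4
(row=3, col=1): c = -1.0450 + -0.3275i → escape time 8
(row=3, col=2): c = -0.5300 + -0.3275i → escape time 8
(row=4, col=0): c = -1.5600 + -0.7500i → escape time 3
(row=4, col=1): c = -1.0450 + -0.7500i → escape time 3
(row=4, col=2): c = -0.5300 + -0.7500i → escape time 6

Answer: 334
358
688
488
336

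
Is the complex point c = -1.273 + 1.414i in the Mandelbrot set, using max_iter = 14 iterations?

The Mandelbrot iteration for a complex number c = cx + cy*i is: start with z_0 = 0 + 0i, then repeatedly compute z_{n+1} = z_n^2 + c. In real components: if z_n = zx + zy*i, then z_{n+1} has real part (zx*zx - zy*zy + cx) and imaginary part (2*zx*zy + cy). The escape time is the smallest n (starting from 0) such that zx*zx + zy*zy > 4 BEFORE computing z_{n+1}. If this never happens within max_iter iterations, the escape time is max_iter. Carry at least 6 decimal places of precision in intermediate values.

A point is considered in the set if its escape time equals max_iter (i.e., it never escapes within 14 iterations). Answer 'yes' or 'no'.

z_0 = 0 + 0i, c = -1.2730 + 1.4140i
Iter 1: z = -1.2730 + 1.4140i, |z|^2 = 3.6199
Iter 2: z = -1.6519 + -2.1860i, |z|^2 = 7.5075
Escaped at iteration 2

Answer: no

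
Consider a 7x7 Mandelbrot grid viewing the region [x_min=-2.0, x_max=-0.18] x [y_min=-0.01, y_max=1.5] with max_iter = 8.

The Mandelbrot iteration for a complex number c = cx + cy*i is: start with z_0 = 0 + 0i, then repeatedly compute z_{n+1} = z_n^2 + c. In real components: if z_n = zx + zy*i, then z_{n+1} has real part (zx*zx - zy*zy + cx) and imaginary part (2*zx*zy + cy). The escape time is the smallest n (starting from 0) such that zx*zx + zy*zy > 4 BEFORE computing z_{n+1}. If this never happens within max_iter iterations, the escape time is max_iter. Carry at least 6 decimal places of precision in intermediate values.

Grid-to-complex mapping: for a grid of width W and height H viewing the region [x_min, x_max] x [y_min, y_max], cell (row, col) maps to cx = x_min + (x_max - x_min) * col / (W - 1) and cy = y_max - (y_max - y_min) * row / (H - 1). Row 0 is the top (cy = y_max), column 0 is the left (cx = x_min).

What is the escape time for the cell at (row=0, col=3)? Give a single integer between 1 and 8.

z_0 = 0 + 0i, c = -1.0900 + 1.5000i
Iter 1: z = -1.0900 + 1.5000i, |z|^2 = 3.4381
Iter 2: z = -2.1519 + -1.7700i, |z|^2 = 7.7636
Escaped at iteration 2

Answer: 2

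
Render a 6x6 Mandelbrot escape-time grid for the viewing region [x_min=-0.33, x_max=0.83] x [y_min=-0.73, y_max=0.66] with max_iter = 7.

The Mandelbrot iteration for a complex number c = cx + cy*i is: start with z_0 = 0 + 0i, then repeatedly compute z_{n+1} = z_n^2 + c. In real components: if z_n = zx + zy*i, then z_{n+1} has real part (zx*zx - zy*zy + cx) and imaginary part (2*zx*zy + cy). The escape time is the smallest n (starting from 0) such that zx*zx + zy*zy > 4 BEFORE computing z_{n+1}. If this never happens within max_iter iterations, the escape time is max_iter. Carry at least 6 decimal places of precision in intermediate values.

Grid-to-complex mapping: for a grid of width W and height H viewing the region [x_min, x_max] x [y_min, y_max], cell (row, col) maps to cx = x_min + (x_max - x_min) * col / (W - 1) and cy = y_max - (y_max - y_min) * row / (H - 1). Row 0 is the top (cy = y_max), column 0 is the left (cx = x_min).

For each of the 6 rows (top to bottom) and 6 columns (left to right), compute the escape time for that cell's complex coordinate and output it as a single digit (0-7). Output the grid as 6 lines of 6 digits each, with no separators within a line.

Answer: 777732
777743
777743
777743
777743
777532

Derivation:
(row=0, col=0): c = -0.3300 + 0.6600i → escape time 7
(row=0, col=1): c = -0.0980 + 0.6600i → escape time 7
(row=0, col=2): c = 0.1340 + 0.6600i → escape time 7
(row=0, col=3): c = 0.3660 + 0.6600i → escape time 7
(row=0, col=4): c = 0.5980 + 0.6600i → escape time 3
(row=0, col=5): c = 0.8300 + 0.6600i → escape time 2
(row=1, col=0): c = -0.3300 + 0.3820i → escape time 7
(row=1, col=1): c = -0.0980 + 0.3820i → escape time 7
(row=1, col=2): c = 0.1340 + 0.3820i → escape time 7
(row=1, col=3): c = 0.3660 + 0.3820i → escape time 7
(row=1, col=4): c = 0.5980 + 0.3820i → escape time 4
(row=1, col=5): c = 0.8300 + 0.3820i → escape time 3
(row=2, col=0): c = -0.3300 + 0.1040i → escape time 7
(row=2, col=1): c = -0.0980 + 0.1040i → escape time 7
(row=2, col=2): c = 0.1340 + 0.1040i → escape time 7
(row=2, col=3): c = 0.3660 + 0.1040i → escape time 7
(row=2, col=4): c = 0.5980 + 0.1040i → escape time 4
(row=2, col=5): c = 0.8300 + 0.1040i → escape time 3
(row=3, col=0): c = -0.3300 + -0.1740i → escape time 7
(row=3, col=1): c = -0.0980 + -0.1740i → escape time 7
(row=3, col=2): c = 0.1340 + -0.1740i → escape time 7
(row=3, col=3): c = 0.3660 + -0.1740i → escape time 7
(row=3, col=4): c = 0.5980 + -0.1740i → escape time 4
(row=3, col=5): c = 0.8300 + -0.1740i → escape time 3
(row=4, col=0): c = -0.3300 + -0.4520i → escape time 7
(row=4, col=1): c = -0.0980 + -0.4520i → escape time 7
(row=4, col=2): c = 0.1340 + -0.4520i → escape time 7
(row=4, col=3): c = 0.3660 + -0.4520i → escape time 7
(row=4, col=4): c = 0.5980 + -0.4520i → escape time 4
(row=4, col=5): c = 0.8300 + -0.4520i → escape time 3
(row=5, col=0): c = -0.3300 + -0.7300i → escape time 7
(row=5, col=1): c = -0.0980 + -0.7300i → escape time 7
(row=5, col=2): c = 0.1340 + -0.7300i → escape time 7
(row=5, col=3): c = 0.3660 + -0.7300i → escape time 5
(row=5, col=4): c = 0.5980 + -0.7300i → escape time 3
(row=5, col=5): c = 0.8300 + -0.7300i → escape time 2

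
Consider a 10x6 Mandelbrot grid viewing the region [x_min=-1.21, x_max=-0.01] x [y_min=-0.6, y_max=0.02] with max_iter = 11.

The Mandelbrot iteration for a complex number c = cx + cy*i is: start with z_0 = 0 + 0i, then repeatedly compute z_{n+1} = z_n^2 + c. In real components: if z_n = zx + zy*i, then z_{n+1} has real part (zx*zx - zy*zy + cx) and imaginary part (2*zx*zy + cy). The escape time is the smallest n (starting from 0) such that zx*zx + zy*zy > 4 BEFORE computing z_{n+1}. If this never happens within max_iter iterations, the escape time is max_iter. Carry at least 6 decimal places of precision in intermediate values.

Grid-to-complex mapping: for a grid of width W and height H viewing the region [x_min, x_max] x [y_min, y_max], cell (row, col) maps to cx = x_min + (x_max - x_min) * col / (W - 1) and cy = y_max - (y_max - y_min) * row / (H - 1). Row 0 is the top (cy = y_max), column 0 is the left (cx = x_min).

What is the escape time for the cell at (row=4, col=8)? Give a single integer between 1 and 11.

Answer: 11

Derivation:
z_0 = 0 + 0i, c = -0.1433 + -0.4760i
Iter 1: z = -0.1433 + -0.4760i, |z|^2 = 0.2471
Iter 2: z = -0.3494 + -0.3395i, |z|^2 = 0.2373
Iter 3: z = -0.1366 + -0.2387i, |z|^2 = 0.0757
Iter 4: z = -0.1817 + -0.4108i, |z|^2 = 0.2018
Iter 5: z = -0.2791 + -0.3267i, |z|^2 = 0.1846
Iter 6: z = -0.1722 + -0.2936i, |z|^2 = 0.1159
Iter 7: z = -0.1999 + -0.3749i, |z|^2 = 0.1805
Iter 8: z = -0.2439 + -0.3261i, |z|^2 = 0.1658
Iter 9: z = -0.1902 + -0.3169i, |z|^2 = 0.1366
Iter 10: z = -0.2076 + -0.3554i, |z|^2 = 0.1694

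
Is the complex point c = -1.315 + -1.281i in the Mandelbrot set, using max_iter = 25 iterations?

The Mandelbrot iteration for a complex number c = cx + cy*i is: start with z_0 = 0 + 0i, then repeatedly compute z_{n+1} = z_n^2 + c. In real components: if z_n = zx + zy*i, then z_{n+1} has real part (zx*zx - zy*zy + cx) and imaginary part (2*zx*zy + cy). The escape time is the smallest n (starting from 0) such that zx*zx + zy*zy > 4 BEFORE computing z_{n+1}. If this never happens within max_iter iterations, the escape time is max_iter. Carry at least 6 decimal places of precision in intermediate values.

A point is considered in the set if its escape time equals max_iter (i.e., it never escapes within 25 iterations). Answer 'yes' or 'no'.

z_0 = 0 + 0i, c = -1.3150 + -1.2810i
Iter 1: z = -1.3150 + -1.2810i, |z|^2 = 3.3702
Iter 2: z = -1.2267 + 2.0880i, |z|^2 = 5.8648
Escaped at iteration 2

Answer: no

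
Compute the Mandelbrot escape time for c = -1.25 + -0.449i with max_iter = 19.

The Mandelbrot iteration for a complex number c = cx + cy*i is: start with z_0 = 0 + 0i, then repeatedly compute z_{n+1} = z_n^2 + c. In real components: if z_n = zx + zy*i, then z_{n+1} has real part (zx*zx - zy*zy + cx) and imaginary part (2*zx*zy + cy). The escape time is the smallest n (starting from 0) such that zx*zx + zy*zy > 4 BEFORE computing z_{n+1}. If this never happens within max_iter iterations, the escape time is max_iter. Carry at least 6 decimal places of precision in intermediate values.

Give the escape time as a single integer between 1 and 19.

z_0 = 0 + 0i, c = -1.2500 + -0.4490i
Iter 1: z = -1.2500 + -0.4490i, |z|^2 = 1.7641
Iter 2: z = 0.1109 + 0.6735i, |z|^2 = 0.4659
Iter 3: z = -1.6913 + -0.2996i, |z|^2 = 2.9503
Iter 4: z = 1.5207 + 0.5645i, |z|^2 = 2.6313
Iter 5: z = 0.7440 + 1.2679i, |z|^2 = 2.1611
Iter 6: z = -2.3040 + 1.4376i, |z|^2 = 7.3752
Escaped at iteration 6

Answer: 6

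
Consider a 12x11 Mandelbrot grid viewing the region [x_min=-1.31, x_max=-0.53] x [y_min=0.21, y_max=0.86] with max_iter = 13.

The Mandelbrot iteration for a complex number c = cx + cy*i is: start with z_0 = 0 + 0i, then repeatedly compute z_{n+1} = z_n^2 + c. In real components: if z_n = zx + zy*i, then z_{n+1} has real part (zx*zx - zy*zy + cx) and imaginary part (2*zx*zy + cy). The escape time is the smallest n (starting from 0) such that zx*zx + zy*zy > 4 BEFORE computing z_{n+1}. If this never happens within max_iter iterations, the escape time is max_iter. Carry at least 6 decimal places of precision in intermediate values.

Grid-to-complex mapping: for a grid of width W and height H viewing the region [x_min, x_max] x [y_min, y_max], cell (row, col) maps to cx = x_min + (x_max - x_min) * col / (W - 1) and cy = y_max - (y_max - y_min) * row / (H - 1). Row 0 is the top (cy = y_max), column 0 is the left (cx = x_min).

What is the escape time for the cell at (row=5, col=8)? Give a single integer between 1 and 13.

z_0 = 0 + 0i, c = -0.7427 + 0.5350i
Iter 1: z = -0.7427 + 0.5350i, |z|^2 = 0.8379
Iter 2: z = -0.4773 + -0.2597i, |z|^2 = 0.2953
Iter 3: z = -0.5824 + 0.7829i, |z|^2 = 0.9521
Iter 4: z = -1.0166 + -0.3769i, |z|^2 = 1.1755
Iter 5: z = 0.1486 + 1.3013i, |z|^2 = 1.7154
Iter 6: z = -2.4139 + 0.9218i, |z|^2 = 6.6769
Escaped at iteration 6

Answer: 6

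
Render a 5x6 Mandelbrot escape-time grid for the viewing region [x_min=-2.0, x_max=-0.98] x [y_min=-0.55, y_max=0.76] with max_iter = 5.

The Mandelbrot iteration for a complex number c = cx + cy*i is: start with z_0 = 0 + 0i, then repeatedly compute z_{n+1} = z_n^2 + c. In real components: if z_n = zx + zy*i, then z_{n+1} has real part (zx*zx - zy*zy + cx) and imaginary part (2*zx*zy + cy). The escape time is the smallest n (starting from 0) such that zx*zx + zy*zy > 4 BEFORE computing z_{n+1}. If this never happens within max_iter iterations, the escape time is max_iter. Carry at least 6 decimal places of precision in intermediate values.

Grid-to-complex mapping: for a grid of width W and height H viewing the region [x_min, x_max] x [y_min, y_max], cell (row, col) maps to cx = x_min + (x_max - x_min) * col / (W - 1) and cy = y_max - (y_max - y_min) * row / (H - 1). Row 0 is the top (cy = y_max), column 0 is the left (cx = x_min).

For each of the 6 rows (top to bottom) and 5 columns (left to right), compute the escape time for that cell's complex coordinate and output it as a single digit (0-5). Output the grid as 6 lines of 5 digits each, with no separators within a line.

Answer: 12334
13355
14555
15555
14555
13345

Derivation:
(row=0, col=0): c = -2.0000 + 0.7600i → escape time 1
(row=0, col=1): c = -1.7450 + 0.7600i → escape time 2
(row=0, col=2): c = -1.4900 + 0.7600i → escape time 3
(row=0, col=3): c = -1.2350 + 0.7600i → escape time 3
(row=0, col=4): c = -0.9800 + 0.7600i → escape time 4
(row=1, col=0): c = -2.0000 + 0.4980i → escape time 1
(row=1, col=1): c = -1.7450 + 0.4980i → escape time 3
(row=1, col=2): c = -1.4900 + 0.4980i → escape time 3
(row=1, col=3): c = -1.2350 + 0.4980i → escape time 5
(row=1, col=4): c = -0.9800 + 0.4980i → escape time 5
(row=2, col=0): c = -2.0000 + 0.2360i → escape time 1
(row=2, col=1): c = -1.7450 + 0.2360i → escape time 4
(row=2, col=2): c = -1.4900 + 0.2360i → escape time 5
(row=2, col=3): c = -1.2350 + 0.2360i → escape time 5
(row=2, col=4): c = -0.9800 + 0.2360i → escape time 5
(row=3, col=0): c = -2.0000 + -0.0260i → escape time 1
(row=3, col=1): c = -1.7450 + -0.0260i → escape time 5
(row=3, col=2): c = -1.4900 + -0.0260i → escape time 5
(row=3, col=3): c = -1.2350 + -0.0260i → escape time 5
(row=3, col=4): c = -0.9800 + -0.0260i → escape time 5
(row=4, col=0): c = -2.0000 + -0.2880i → escape time 1
(row=4, col=1): c = -1.7450 + -0.2880i → escape time 4
(row=4, col=2): c = -1.4900 + -0.2880i → escape time 5
(row=4, col=3): c = -1.2350 + -0.2880i → escape time 5
(row=4, col=4): c = -0.9800 + -0.2880i → escape time 5
(row=5, col=0): c = -2.0000 + -0.5500i → escape time 1
(row=5, col=1): c = -1.7450 + -0.5500i → escape time 3
(row=5, col=2): c = -1.4900 + -0.5500i → escape time 3
(row=5, col=3): c = -1.2350 + -0.5500i → escape time 4
(row=5, col=4): c = -0.9800 + -0.5500i → escape time 5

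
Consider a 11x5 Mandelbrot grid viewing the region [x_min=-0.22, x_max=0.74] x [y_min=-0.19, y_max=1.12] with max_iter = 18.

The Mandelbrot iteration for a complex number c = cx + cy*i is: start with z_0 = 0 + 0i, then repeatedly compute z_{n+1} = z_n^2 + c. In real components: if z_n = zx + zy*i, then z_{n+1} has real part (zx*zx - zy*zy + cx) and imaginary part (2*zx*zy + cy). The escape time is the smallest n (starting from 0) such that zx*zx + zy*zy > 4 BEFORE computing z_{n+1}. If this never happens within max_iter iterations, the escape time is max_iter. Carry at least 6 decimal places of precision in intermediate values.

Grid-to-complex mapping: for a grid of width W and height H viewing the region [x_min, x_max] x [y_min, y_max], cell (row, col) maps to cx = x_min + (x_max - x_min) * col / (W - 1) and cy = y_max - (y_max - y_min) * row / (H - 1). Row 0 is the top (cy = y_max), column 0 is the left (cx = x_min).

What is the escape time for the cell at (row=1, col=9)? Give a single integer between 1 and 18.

z_0 = 0 + 0i, c = 0.6440 + 0.7925i
Iter 1: z = 0.6440 + 0.7925i, |z|^2 = 1.0428
Iter 2: z = 0.4307 + 1.8132i, |z|^2 = 3.4733
Iter 3: z = -2.4584 + 2.3544i, |z|^2 = 11.5865
Escaped at iteration 3

Answer: 3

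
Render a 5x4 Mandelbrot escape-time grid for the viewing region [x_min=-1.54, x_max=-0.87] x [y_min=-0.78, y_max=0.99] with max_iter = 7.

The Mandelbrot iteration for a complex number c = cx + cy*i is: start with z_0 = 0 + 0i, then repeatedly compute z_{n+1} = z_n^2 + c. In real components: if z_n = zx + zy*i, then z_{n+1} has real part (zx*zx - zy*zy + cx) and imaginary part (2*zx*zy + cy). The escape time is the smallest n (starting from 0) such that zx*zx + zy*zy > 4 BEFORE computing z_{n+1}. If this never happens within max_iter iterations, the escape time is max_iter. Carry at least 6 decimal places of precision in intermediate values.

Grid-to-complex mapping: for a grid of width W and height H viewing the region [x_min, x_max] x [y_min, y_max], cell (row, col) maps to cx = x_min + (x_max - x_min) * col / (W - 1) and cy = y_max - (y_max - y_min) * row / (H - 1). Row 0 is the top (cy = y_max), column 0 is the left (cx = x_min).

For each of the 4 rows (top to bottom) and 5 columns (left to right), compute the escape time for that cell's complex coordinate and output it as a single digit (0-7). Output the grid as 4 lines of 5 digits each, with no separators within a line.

Answer: 23333
45777
57777
33334

Derivation:
(row=0, col=0): c = -1.5400 + 0.9900i → escape time 2
(row=0, col=1): c = -1.3725 + 0.9900i → escape time 3
(row=0, col=2): c = -1.2050 + 0.9900i → escape time 3
(row=0, col=3): c = -1.0375 + 0.9900i → escape time 3
(row=0, col=4): c = -0.8700 + 0.9900i → escape time 3
(row=1, col=0): c = -1.5400 + 0.4000i → escape time 4
(row=1, col=1): c = -1.3725 + 0.4000i → escape time 5
(row=1, col=2): c = -1.2050 + 0.4000i → escape time 7
(row=1, col=3): c = -1.0375 + 0.4000i → escape time 7
(row=1, col=4): c = -0.8700 + 0.4000i → escape time 7
(row=2, col=0): c = -1.5400 + -0.1900i → escape time 5
(row=2, col=1): c = -1.3725 + -0.1900i → escape time 7
(row=2, col=2): c = -1.2050 + -0.1900i → escape time 7
(row=2, col=3): c = -1.0375 + -0.1900i → escape time 7
(row=2, col=4): c = -0.8700 + -0.1900i → escape time 7
(row=3, col=0): c = -1.5400 + -0.7800i → escape time 3
(row=3, col=1): c = -1.3725 + -0.7800i → escape time 3
(row=3, col=2): c = -1.2050 + -0.7800i → escape time 3
(row=3, col=3): c = -1.0375 + -0.7800i → escape time 3
(row=3, col=4): c = -0.8700 + -0.7800i → escape time 4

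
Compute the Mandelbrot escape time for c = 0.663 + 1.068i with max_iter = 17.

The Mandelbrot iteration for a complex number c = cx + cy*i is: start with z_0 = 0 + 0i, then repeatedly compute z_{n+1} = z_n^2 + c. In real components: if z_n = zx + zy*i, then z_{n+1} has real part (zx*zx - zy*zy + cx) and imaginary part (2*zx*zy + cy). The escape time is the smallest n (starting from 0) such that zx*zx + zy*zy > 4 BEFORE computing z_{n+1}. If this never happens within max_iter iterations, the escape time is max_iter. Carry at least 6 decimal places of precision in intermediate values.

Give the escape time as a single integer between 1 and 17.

z_0 = 0 + 0i, c = 0.6630 + 1.0680i
Iter 1: z = 0.6630 + 1.0680i, |z|^2 = 1.5802
Iter 2: z = -0.0381 + 2.4842i, |z|^2 = 6.1725
Escaped at iteration 2

Answer: 2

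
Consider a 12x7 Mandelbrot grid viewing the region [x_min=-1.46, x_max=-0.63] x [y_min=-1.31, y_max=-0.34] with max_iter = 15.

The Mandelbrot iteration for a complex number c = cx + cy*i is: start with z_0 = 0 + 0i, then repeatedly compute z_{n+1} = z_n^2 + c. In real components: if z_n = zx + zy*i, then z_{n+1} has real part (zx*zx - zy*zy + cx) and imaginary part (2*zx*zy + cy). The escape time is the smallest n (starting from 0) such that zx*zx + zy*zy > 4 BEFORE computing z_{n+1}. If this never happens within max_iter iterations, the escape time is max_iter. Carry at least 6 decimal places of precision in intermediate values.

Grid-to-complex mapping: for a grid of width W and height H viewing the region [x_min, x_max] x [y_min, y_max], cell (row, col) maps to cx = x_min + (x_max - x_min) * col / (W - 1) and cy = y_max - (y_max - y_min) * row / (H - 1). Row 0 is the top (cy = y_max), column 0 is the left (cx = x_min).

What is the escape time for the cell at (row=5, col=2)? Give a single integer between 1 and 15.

z_0 = 0 + 0i, c = -1.3091 + -1.1483i
Iter 1: z = -1.3091 + -1.1483i, |z|^2 = 3.0324
Iter 2: z = -0.9140 + 1.8582i, |z|^2 = 4.2884
Escaped at iteration 2

Answer: 2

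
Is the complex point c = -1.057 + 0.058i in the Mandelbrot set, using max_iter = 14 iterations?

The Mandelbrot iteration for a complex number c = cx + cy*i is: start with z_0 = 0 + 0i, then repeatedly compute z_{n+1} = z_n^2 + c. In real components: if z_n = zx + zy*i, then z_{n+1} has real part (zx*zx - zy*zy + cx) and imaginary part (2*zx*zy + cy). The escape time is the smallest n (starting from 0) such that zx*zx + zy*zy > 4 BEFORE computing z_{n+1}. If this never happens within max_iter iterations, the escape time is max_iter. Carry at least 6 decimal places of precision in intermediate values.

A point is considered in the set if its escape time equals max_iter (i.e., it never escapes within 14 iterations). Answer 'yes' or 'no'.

Answer: yes

Derivation:
z_0 = 0 + 0i, c = -1.0570 + 0.0580i
Iter 1: z = -1.0570 + 0.0580i, |z|^2 = 1.1206
Iter 2: z = 0.0569 + -0.0646i, |z|^2 = 0.0074
Iter 3: z = -1.0579 + 0.0506i, |z|^2 = 1.1218
Iter 4: z = 0.0597 + -0.0492i, |z|^2 = 0.0060
Iter 5: z = -1.0559 + 0.0521i, |z|^2 = 1.1176
Iter 6: z = 0.0551 + -0.0521i, |z|^2 = 0.0058
Iter 7: z = -1.0567 + 0.0523i, |z|^2 = 1.1193
Iter 8: z = 0.0568 + -0.0524i, |z|^2 = 0.0060
Iter 9: z = -1.0565 + 0.0520i, |z|^2 = 1.1189
Iter 10: z = 0.0565 + -0.0520i, |z|^2 = 0.0059
Iter 11: z = -1.0565 + 0.0521i, |z|^2 = 1.1189
Iter 12: z = 0.0565 + -0.0521i, |z|^2 = 0.0059
Iter 13: z = -1.0565 + 0.0521i, |z|^2 = 1.1190
Did not escape in 14 iterations → in set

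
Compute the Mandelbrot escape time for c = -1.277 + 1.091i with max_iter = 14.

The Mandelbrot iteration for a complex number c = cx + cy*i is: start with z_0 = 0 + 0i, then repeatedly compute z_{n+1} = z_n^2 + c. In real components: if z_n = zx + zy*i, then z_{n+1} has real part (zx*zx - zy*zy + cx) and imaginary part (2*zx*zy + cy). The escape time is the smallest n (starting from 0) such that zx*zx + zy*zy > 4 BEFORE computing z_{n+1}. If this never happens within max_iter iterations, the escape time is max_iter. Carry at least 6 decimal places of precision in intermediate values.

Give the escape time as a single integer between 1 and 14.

Answer: 3

Derivation:
z_0 = 0 + 0i, c = -1.2770 + 1.0910i
Iter 1: z = -1.2770 + 1.0910i, |z|^2 = 2.8210
Iter 2: z = -0.8366 + -1.6954i, |z|^2 = 3.5742
Iter 3: z = -3.4516 + 3.9276i, |z|^2 = 27.3397
Escaped at iteration 3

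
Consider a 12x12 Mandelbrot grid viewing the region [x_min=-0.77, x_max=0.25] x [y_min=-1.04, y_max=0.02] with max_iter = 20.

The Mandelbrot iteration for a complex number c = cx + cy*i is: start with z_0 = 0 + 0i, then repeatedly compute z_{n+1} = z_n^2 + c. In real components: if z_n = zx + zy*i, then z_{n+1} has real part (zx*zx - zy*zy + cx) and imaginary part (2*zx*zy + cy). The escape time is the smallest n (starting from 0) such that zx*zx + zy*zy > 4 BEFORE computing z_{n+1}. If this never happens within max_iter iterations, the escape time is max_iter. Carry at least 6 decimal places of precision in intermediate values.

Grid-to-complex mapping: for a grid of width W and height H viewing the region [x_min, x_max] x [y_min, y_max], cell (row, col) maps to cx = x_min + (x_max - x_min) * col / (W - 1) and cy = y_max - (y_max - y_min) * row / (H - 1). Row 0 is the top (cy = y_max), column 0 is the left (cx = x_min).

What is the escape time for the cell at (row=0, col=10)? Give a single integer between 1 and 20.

Answer: 20

Derivation:
z_0 = 0 + 0i, c = 0.1573 + 0.0200i
Iter 1: z = 0.1573 + 0.0200i, |z|^2 = 0.0251
Iter 2: z = 0.1816 + 0.0263i, |z|^2 = 0.0337
Iter 3: z = 0.1896 + 0.0295i, |z|^2 = 0.0368
Iter 4: z = 0.1923 + 0.0312i, |z|^2 = 0.0380
Iter 5: z = 0.1933 + 0.0320i, |z|^2 = 0.0384
Iter 6: z = 0.1936 + 0.0324i, |z|^2 = 0.0385
Iter 7: z = 0.1937 + 0.0325i, |z|^2 = 0.0386
Iter 8: z = 0.1937 + 0.0326i, |z|^2 = 0.0386
Iter 9: z = 0.1937 + 0.0326i, |z|^2 = 0.0386
Iter 10: z = 0.1937 + 0.0326i, |z|^2 = 0.0386
Iter 11: z = 0.1937 + 0.0326i, |z|^2 = 0.0386
Iter 12: z = 0.1937 + 0.0327i, |z|^2 = 0.0386
Iter 13: z = 0.1937 + 0.0327i, |z|^2 = 0.0386
Iter 14: z = 0.1937 + 0.0327i, |z|^2 = 0.0386
Iter 15: z = 0.1937 + 0.0327i, |z|^2 = 0.0386
Iter 16: z = 0.1937 + 0.0327i, |z|^2 = 0.0386
Iter 17: z = 0.1937 + 0.0327i, |z|^2 = 0.0386
Iter 18: z = 0.1937 + 0.0327i, |z|^2 = 0.0386
Iter 19: z = 0.1937 + 0.0327i, |z|^2 = 0.0386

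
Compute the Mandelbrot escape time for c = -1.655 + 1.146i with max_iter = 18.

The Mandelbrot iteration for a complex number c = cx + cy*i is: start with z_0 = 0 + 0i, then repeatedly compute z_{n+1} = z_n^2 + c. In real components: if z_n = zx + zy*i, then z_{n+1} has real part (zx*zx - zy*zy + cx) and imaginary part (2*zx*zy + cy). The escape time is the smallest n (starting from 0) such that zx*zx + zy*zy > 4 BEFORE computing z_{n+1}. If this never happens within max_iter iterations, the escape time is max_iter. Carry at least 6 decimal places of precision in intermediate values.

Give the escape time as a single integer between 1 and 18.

z_0 = 0 + 0i, c = -1.6550 + 1.1460i
Iter 1: z = -1.6550 + 1.1460i, |z|^2 = 4.0523
Escaped at iteration 1

Answer: 1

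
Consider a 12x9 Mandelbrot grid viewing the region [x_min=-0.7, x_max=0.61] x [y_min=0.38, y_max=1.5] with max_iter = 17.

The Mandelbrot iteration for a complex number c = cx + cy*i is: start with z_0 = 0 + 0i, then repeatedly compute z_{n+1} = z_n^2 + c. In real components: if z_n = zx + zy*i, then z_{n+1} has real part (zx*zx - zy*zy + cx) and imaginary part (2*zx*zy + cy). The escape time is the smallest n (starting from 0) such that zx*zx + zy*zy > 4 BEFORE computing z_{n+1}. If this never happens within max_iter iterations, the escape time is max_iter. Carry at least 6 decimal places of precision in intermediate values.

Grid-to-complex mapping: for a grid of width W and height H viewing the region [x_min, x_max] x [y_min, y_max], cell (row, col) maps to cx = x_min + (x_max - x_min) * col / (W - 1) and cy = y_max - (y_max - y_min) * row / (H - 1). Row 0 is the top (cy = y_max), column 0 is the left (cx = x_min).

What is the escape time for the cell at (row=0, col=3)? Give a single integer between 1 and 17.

z_0 = 0 + 0i, c = -0.3427 + 1.5000i
Iter 1: z = -0.3427 + 1.5000i, |z|^2 = 2.3675
Iter 2: z = -2.4753 + 0.4718i, |z|^2 = 6.3496
Escaped at iteration 2

Answer: 2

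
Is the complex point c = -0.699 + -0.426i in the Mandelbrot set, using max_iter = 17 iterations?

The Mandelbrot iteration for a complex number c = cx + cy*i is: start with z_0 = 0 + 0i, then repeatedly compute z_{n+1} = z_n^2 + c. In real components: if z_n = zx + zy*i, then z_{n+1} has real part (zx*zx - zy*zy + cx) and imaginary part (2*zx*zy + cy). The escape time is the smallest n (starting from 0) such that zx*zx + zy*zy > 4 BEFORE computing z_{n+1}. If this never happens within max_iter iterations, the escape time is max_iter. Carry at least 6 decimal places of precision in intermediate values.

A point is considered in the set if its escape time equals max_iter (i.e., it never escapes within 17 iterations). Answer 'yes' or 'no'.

z_0 = 0 + 0i, c = -0.6990 + -0.4260i
Iter 1: z = -0.6990 + -0.4260i, |z|^2 = 0.6701
Iter 2: z = -0.3919 + 0.1695i, |z|^2 = 0.1823
Iter 3: z = -0.5742 + -0.5589i, |z|^2 = 0.6420
Iter 4: z = -0.6817 + 0.2158i, |z|^2 = 0.5112
Iter 5: z = -0.2809 + -0.7202i, |z|^2 = 0.5976
Iter 6: z = -1.1388 + -0.0214i, |z|^2 = 1.2973
Iter 7: z = 0.5974 + -0.3773i, |z|^2 = 0.4992
Iter 8: z = -0.4845 + -0.8768i, |z|^2 = 1.0034
Iter 9: z = -1.2330 + 0.4235i, |z|^2 = 1.6997
Iter 10: z = 0.6420 + -1.4705i, |z|^2 = 2.5744
Iter 11: z = -2.4491 + -2.3140i, |z|^2 = 11.3529
Escaped at iteration 11

Answer: no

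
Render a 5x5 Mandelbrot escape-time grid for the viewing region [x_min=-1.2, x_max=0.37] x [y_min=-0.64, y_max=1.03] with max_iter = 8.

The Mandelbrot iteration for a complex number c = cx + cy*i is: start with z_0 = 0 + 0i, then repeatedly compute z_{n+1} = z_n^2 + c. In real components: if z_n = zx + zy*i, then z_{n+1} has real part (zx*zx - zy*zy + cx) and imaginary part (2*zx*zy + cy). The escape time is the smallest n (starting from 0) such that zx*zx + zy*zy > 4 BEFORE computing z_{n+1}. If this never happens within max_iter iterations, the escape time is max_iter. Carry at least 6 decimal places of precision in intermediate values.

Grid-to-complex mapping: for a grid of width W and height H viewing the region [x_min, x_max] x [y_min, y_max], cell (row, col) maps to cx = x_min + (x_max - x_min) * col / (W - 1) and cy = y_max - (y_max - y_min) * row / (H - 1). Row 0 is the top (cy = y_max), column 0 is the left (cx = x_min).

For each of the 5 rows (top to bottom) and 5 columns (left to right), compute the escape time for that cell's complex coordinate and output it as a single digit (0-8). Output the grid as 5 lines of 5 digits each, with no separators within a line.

Answer: 33483
35888
88888
88888
35888

Derivation:
(row=0, col=0): c = -1.2000 + 1.0300i → escape time 3
(row=0, col=1): c = -0.8075 + 1.0300i → escape time 3
(row=0, col=2): c = -0.4150 + 1.0300i → escape time 4
(row=0, col=3): c = -0.0225 + 1.0300i → escape time 8
(row=0, col=4): c = 0.3700 + 1.0300i → escape time 3
(row=1, col=0): c = -1.2000 + 0.6125i → escape time 3
(row=1, col=1): c = -0.8075 + 0.6125i → escape time 5
(row=1, col=2): c = -0.4150 + 0.6125i → escape time 8
(row=1, col=3): c = -0.0225 + 0.6125i → escape time 8
(row=1, col=4): c = 0.3700 + 0.6125i → escape time 8
(row=2, col=0): c = -1.2000 + 0.1950i → escape time 8
(row=2, col=1): c = -0.8075 + 0.1950i → escape time 8
(row=2, col=2): c = -0.4150 + 0.1950i → escape time 8
(row=2, col=3): c = -0.0225 + 0.1950i → escape time 8
(row=2, col=4): c = 0.3700 + 0.1950i → escape time 8
(row=3, col=0): c = -1.2000 + -0.2225i → escape time 8
(row=3, col=1): c = -0.8075 + -0.2225i → escape time 8
(row=3, col=2): c = -0.4150 + -0.2225i → escape time 8
(row=3, col=3): c = -0.0225 + -0.2225i → escape time 8
(row=3, col=4): c = 0.3700 + -0.2225i → escape time 8
(row=4, col=0): c = -1.2000 + -0.6400i → escape time 3
(row=4, col=1): c = -0.8075 + -0.6400i → escape time 5
(row=4, col=2): c = -0.4150 + -0.6400i → escape time 8
(row=4, col=3): c = -0.0225 + -0.6400i → escape time 8
(row=4, col=4): c = 0.3700 + -0.6400i → escape time 8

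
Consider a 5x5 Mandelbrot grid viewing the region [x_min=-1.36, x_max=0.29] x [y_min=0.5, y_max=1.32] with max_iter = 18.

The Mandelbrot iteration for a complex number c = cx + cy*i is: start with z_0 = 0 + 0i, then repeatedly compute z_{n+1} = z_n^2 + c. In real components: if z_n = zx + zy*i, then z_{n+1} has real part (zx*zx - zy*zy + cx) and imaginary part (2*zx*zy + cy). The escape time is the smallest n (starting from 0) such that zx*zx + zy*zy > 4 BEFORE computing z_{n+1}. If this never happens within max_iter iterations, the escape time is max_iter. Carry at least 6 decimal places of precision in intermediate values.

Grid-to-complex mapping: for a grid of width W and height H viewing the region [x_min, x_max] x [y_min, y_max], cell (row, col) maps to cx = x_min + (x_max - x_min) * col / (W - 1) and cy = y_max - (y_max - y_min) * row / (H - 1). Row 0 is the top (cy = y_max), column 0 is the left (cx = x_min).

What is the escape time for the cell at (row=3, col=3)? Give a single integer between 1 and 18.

Answer: 18

Derivation:
z_0 = 0 + 0i, c = -0.1225 + 0.7050i
Iter 1: z = -0.1225 + 0.7050i, |z|^2 = 0.5120
Iter 2: z = -0.6045 + 0.5323i, |z|^2 = 0.6488
Iter 3: z = -0.0404 + 0.0615i, |z|^2 = 0.0054
Iter 4: z = -0.1246 + 0.7000i, |z|^2 = 0.5056
Iter 5: z = -0.5970 + 0.5305i, |z|^2 = 0.6378
Iter 6: z = -0.0475 + 0.0716i, |z|^2 = 0.0074
Iter 7: z = -0.1254 + 0.6982i, |z|^2 = 0.5032
Iter 8: z = -0.5943 + 0.5299i, |z|^2 = 0.6340
Iter 9: z = -0.0502 + 0.0752i, |z|^2 = 0.0082
Iter 10: z = -0.1256 + 0.6975i, |z|^2 = 0.5022
Iter 11: z = -0.5932 + 0.5298i, |z|^2 = 0.6325
Iter 12: z = -0.0513 + 0.0765i, |z|^2 = 0.0085
Iter 13: z = -0.1257 + 0.6971i, |z|^2 = 0.5018
Iter 14: z = -0.5927 + 0.5297i, |z|^2 = 0.6319
Iter 15: z = -0.0518 + 0.0771i, |z|^2 = 0.0086
Iter 16: z = -0.1258 + 0.6970i, |z|^2 = 0.5016
Iter 17: z = -0.5925 + 0.5297i, |z|^2 = 0.6316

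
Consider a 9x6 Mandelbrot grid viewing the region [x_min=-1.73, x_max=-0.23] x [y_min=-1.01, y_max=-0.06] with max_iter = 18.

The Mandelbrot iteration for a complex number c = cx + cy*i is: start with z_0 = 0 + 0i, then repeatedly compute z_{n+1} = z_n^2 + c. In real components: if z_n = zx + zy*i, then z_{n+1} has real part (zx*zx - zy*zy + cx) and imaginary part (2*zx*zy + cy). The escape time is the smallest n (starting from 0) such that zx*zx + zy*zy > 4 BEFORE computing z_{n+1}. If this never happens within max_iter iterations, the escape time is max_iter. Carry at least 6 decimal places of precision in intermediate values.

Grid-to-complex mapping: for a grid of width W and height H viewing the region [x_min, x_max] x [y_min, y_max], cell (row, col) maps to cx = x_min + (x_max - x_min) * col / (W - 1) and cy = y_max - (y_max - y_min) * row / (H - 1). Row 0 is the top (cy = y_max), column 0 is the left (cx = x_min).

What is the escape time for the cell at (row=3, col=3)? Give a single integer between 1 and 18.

z_0 = 0 + 0i, c = -1.1675 + -0.6300i
Iter 1: z = -1.1675 + -0.6300i, |z|^2 = 1.7600
Iter 2: z = -0.2013 + 0.8410i, |z|^2 = 0.7479
Iter 3: z = -1.8343 + -0.9687i, |z|^2 = 4.3031
Escaped at iteration 3

Answer: 3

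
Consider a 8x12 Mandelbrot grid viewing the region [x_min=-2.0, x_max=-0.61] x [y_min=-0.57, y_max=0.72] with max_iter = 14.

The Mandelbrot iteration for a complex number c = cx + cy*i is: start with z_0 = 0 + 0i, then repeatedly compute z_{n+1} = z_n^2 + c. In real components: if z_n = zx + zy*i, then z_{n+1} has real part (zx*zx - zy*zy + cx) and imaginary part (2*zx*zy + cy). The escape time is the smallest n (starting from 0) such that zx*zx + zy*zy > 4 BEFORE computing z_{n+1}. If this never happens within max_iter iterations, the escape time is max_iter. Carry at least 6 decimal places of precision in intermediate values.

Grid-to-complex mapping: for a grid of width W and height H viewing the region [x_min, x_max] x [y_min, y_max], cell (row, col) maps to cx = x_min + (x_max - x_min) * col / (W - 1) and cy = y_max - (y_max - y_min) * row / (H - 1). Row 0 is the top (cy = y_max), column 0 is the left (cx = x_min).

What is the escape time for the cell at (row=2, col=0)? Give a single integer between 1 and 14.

z_0 = 0 + 0i, c = -2.0000 + 0.4855i
Iter 1: z = -2.0000 + 0.4855i, |z|^2 = 4.2357
Escaped at iteration 1

Answer: 1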